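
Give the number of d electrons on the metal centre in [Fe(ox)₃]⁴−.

d6

Summing ligand charges against the −4 overall charge gives an oxidation state of +2 for iron.
Fe sits in group 8, so the d-electron count is 8 − 2 = 6.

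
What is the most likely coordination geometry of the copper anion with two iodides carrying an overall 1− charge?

linear

Ligand charges: each iodide is −1. With an overall charge of −1 the copper centre must be in the +1 oxidation state.
Cu sits in group 11, so the d-electron count is 11 − 1 = 10.
With 2 monodentate ligands the coordination number is 2.
A d¹⁰ ion with only two ligands adopts a linear arrangement (sp hybridisation; no CFSE preference).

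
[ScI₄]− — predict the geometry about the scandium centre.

Ligand charges: each iodide is −1. With an overall charge of −1 the scandium centre must be in the +3 oxidation state.
Scandium is a group-3 element; Sc(III) is therefore d⁰.
Coordination number: 4.
A d⁰ ion has no crystal-field stabilisation preference between square planar and tetrahedral, so four ligands adopt the sterically favoured tetrahedral geometry.

tetrahedral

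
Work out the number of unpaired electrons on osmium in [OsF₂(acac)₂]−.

1

Each fluoride is −1; each acetylacetonate is −1; balancing the −1 overall charge requires Os(III).
Group 8 minus oxidation state 3 gives a d⁵ configuration.
Counting donor atoms: 2×fluoride (monodentate) → 2 donors; 2×acetylacetonate (bidentate) → 4 donors. Coordination number = 6.
The spin state decides the count: a 5d ion has a large Δₒ and is invariably low-spin.
An octahedral low-spin d⁵ ion is t₂g⁵e_g⁰, giving 1 unpaired electron.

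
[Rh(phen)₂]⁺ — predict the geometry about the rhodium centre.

Ligand charges: 1,10-phenanthroline is neutral. With an overall charge of +1 the rhodium centre must be in the +1 oxidation state.
Rh sits in group 9, so the d-electron count is 9 − 1 = 8.
Counting donor atoms: 2×1,10-phenanthroline (bidentate) → 4 donors. Coordination number = 4.
A 4d d⁸ ion has a large crystal-field splitting; square planar leaves the high-energy d_{x²−y²} orbital empty and maximises CFSE.

square planar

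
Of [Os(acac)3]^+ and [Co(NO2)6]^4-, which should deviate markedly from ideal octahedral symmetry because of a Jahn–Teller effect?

[Co(NO2)6]^4-

[Os(acac)3]^+: Summing ligand charges against the +1 overall charge gives an oxidation state of +4 for osmium. Os sits in group 8, so the d-electron count is 8 − 4 = 4. A 5d ion has a large Δₒ and is invariably low-spin. The d⁴ configuration leaves the e_g set evenly filled (or empty) — no strong Jahn–Teller driving force.
[Co(NO2)6]^4-: Ligand charges: each nitro (N-bound nitrite) is −1. With an overall charge of −4 the cobalt centre must be in the +2 oxidation state. Cobalt is a group-9 element; Co(II) is therefore d⁷. Nitro (N-bound nitrite) is a strong-field ligand (high in the spectrochemical series) for a first-row metal, so the complex is low-spin. The t₂g⁶e_g¹ (low-spin) configuration has an unevenly filled e_g set; the Jahn–Teller theorem predicts a tetragonal distortion (typically axial elongation) to lift the degeneracy.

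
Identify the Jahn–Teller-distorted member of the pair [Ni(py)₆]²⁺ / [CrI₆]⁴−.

[CrI₆]⁴−

[Ni(py)₆]²⁺: Ligand charges: pyridine is neutral. With an overall charge of +2 the nickel centre must be in the +2 oxidation state. Nickel is a group-10 element; Ni(II) is therefore d⁸. The d⁸ configuration leaves the e_g set evenly filled (or empty) — no strong Jahn–Teller driving force.
[CrI₆]⁴−: Each iodide is −1; balancing the −4 overall charge requires Cr(II). Chromium is a group-6 element; Cr(II) is therefore d⁴. Iodide is a weak-field ligand for a first-row metal, so the complex is high-spin. The t₂g³e_g¹ (high-spin) configuration has an unevenly filled e_g set; the Jahn–Teller theorem predicts a tetragonal distortion (typically axial elongation) to lift the degeneracy.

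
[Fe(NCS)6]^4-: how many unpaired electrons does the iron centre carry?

Ligand charges: each isothiocyanate is −1. With an overall charge of −4 the iron centre must be in the +2 oxidation state.
Iron is a group-8 element; Fe(II) is therefore d⁶.
The spin state decides the count: Isothiocyanate is a weak-field ligand for a first-row metal, so the complex is high-spin.
An octahedral high-spin d⁶ ion is t₂g⁴e_g², giving 4 unpaired electrons.

4 unpaired electrons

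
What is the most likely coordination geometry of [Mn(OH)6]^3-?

Ligand charges: each hydroxide is −1. With an overall charge of −3 the manganese centre must be in the +3 oxidation state.
Mn sits in group 7, so the d-electron count is 7 − 3 = 4.
With 6 monodentate ligands the coordination number is 6.
Six donors around a single metal centre give an octahedral coordination sphere.

octahedral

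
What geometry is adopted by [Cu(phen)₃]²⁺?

octahedral

1,10-phenanthroline is neutral; balancing the +2 overall charge requires Cu(II).
Group 11 minus oxidation state 2 gives a d⁹ configuration.
Counting donor atoms: 3×1,10-phenanthroline (bidentate) → 6 donors. Coordination number = 6.
Six donors around a single metal centre give an octahedral coordination sphere.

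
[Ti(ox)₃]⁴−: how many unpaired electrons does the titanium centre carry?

Summing ligand charges against the −4 overall charge gives an oxidation state of +2 for titanium.
Titanium is a group-4 element; Ti(II) is therefore d².
Counting donor atoms: 3×oxalate (bidentate) → 6 donors. Coordination number = 6.
In an octahedral field the d² configuration is t₂g²e_g⁰ (only one arrangement possible), giving 2 unpaired electrons.

2 unpaired electrons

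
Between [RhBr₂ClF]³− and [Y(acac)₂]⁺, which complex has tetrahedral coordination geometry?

[Y(acac)₂]⁺

For [RhBr₂ClF]³−: Ligand charges: each bromide is −1; each chloride is −1; each fluoride is −1. With an overall charge of −3 the rhodium centre must be in the +1 oxidation state. Group 9 minus oxidation state 1 gives a d⁸ configuration. A 4d d⁸ ion has a large crystal-field splitting; square planar leaves the high-energy d_{x²−y²} orbital empty and maximises CFSE. → square planar.
For [Y(acac)₂]⁺: Each acetylacetonate is −1; balancing the +1 overall charge requires Y(III). Yttrium is a group-3 element; Y(III) is therefore d⁰. A d⁰ ion has no crystal-field stabilisation preference between square planar and tetrahedral, so four ligands adopt the sterically favoured tetrahedral geometry. → tetrahedral.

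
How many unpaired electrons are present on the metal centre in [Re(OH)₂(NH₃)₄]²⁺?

Ligand charges: each hydroxide is −1; ammonia is neutral. With an overall charge of +2 the rhenium centre must be in the +4 oxidation state.
Group 7 minus oxidation state 4 gives a d³ configuration.
In an octahedral field the d³ configuration is t₂g³e_g⁰ (only one arrangement possible), giving 3 unpaired electrons.

3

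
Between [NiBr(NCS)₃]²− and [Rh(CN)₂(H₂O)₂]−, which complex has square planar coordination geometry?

For [NiBr(NCS)₃]²−: Summing ligand charges against the −2 overall charge gives an oxidation state of +2 for nickel. Group 10 minus oxidation state 2 gives a d⁸ configuration. Bromide and isothiocyanate are weak-field ligands. With weak-field ligands the CFSE gain from square planar is small, so a 3d d⁸ ion takes the sterically preferred tetrahedral geometry. → tetrahedral.
For [Rh(CN)₂(H₂O)₂]−: Each cyanide is −1; water is neutral; balancing the −1 overall charge requires Rh(I). Group 9 minus oxidation state 1 gives a d⁸ configuration. A 4d d⁸ ion has a large crystal-field splitting; square planar leaves the high-energy d_{x²−y²} orbital empty and maximises CFSE. → square planar.

[Rh(CN)₂(H₂O)₂]−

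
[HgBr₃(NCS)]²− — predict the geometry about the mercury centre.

tetrahedral

Each bromide is −1; each isothiocyanate is −1; balancing the −2 overall charge requires Hg(II).
Group 12 minus oxidation state 2 gives a d¹⁰ configuration.
Coordination number: 4.
A d¹⁰ ion has no crystal-field stabilisation preference between square planar and tetrahedral, so four ligands adopt the sterically favoured tetrahedral geometry.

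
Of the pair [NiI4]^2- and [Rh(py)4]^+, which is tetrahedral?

For [NiI4]^2-: Each iodide is −1; balancing the −2 overall charge requires Ni(II). Ni sits in group 10, so the d-electron count is 10 − 2 = 8. Iodide is a weak-field ligand. With weak-field ligands the CFSE gain from square planar is small, so a 3d d⁸ ion takes the sterically preferred tetrahedral geometry. → tetrahedral.
For [Rh(py)4]^+: Summing ligand charges against the +1 overall charge gives an oxidation state of +1 for rhodium. Group 9 minus oxidation state 1 gives a d⁸ configuration. A 4d d⁸ ion has a large crystal-field splitting; square planar leaves the high-energy d_{x²−y²} orbital empty and maximises CFSE. → square planar.

[NiI4]^2-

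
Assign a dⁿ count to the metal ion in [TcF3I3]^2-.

d³

Each fluoride is −1; each iodide is −1; balancing the −2 overall charge requires Tc(IV).
Technetium is a group-7 element; Tc(IV) is therefore d³.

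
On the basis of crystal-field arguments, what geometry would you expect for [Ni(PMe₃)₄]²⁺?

square planar

Ligand charges: trimethylphosphine is neutral. With an overall charge of +2 the nickel centre must be in the +2 oxidation state.
Group 10 minus oxidation state 2 gives a d⁸ configuration.
Coordination number: 4.
Trimethylphosphine is a strong-field ligand (high in the spectrochemical series).
A 3d d⁸ ion with strong-field ligands gains enough CFSE to favour square planar over tetrahedral.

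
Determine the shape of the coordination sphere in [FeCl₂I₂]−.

Each chloride is −1; each iodide is −1; balancing the −1 overall charge requires Fe(III).
Fe sits in group 8, so the d-electron count is 8 − 3 = 5.
With 4 monodentate ligands the coordination number is 4.
Chloride and iodide are weak-field ligands.
A high-spin d⁵ ion has zero CFSE in either geometry, so four ligands adopt the sterically favoured tetrahedral geometry.

tetrahedral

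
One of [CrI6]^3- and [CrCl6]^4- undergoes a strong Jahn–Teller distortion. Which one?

[CrCl6]^4-

[CrI6]^3-: Summing ligand charges against the −3 overall charge gives an oxidation state of +3 for chromium. Group 6 minus oxidation state 3 gives a d³ configuration. The d³ configuration leaves the e_g set evenly filled (or empty) — no strong Jahn–Teller driving force.
[CrCl6]^4-: Summing ligand charges against the −4 overall charge gives an oxidation state of +2 for chromium. Chromium is a group-6 element; Cr(II) is therefore d⁴. Chloride is a weak-field ligand for a first-row metal, so the complex is high-spin. The t₂g³e_g¹ (high-spin) configuration has an unevenly filled e_g set; the Jahn–Teller theorem predicts a tetragonal distortion (typically axial elongation) to lift the degeneracy.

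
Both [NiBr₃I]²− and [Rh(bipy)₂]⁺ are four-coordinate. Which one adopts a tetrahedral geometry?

[NiBr₃I]²−

For [NiBr₃I]²−: Summing ligand charges against the −2 overall charge gives an oxidation state of +2 for nickel. Nickel is a group-10 element; Ni(II) is therefore d⁸. Bromide and iodide are weak-field ligands. With weak-field ligands the CFSE gain from square planar is small, so a 3d d⁸ ion takes the sterically preferred tetrahedral geometry. → tetrahedral.
For [Rh(bipy)₂]⁺: Summing ligand charges against the +1 overall charge gives an oxidation state of +1 for rhodium. Group 9 minus oxidation state 1 gives a d⁸ configuration. A 4d d⁸ ion has a large crystal-field splitting; square planar leaves the high-energy d_{x²−y²} orbital empty and maximises CFSE. → square planar.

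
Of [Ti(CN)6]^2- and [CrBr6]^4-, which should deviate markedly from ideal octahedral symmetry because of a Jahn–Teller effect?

[CrBr6]^4-

[Ti(CN)6]^2-: Summing ligand charges against the −2 overall charge gives an oxidation state of +4 for titanium. Ti sits in group 4, so the d-electron count is 4 − 4 = 0. The d⁰ configuration leaves the e_g set evenly filled (or empty) — no strong Jahn–Teller driving force.
[CrBr6]^4-: Each bromide is −1; balancing the −4 overall charge requires Cr(II). Chromium is a group-6 element; Cr(II) is therefore d⁴. Bromide is a weak-field ligand for a first-row metal, so the complex is high-spin. The t₂g³e_g¹ (high-spin) configuration has an unevenly filled e_g set; the Jahn–Teller theorem predicts a tetragonal distortion (typically axial elongation) to lift the degeneracy.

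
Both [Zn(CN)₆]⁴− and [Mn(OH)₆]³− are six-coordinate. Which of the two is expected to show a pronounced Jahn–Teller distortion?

[Zn(CN)₆]⁴−: Each cyanide is −1; balancing the −4 overall charge requires Zn(II). Zn sits in group 12, so the d-electron count is 12 − 2 = 10. The d¹⁰ configuration leaves the e_g set evenly filled (or empty) — no strong Jahn–Teller driving force.
[Mn(OH)₆]³−: Summing ligand charges against the −3 overall charge gives an oxidation state of +3 for manganese. Mn sits in group 7, so the d-electron count is 7 − 3 = 4. Hydroxide is a weak-field ligand for a first-row metal, so the complex is high-spin. The t₂g³e_g¹ (high-spin) configuration has an unevenly filled e_g set; the Jahn–Teller theorem predicts a tetragonal distortion (typically axial elongation) to lift the degeneracy.

[Mn(OH)₆]³−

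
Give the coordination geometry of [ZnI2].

Ligand charges: each iodide is −1. With an overall charge of 0 the zinc centre must be in the +2 oxidation state.
Zn sits in group 12, so the d-electron count is 12 − 2 = 10.
With 2 monodentate ligands the coordination number is 2.
A d¹⁰ ion with only two ligands adopts a linear arrangement (sp hybridisation; no CFSE preference).

linear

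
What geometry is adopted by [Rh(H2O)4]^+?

Ligand charges: water is neutral. With an overall charge of +1 the rhodium centre must be in the +1 oxidation state.
Rh sits in group 9, so the d-electron count is 9 − 1 = 8.
With 4 monodentate ligands the coordination number is 4.
A 4d d⁸ ion has a large crystal-field splitting; square planar leaves the high-energy d_{x²−y²} orbital empty and maximises CFSE.

square planar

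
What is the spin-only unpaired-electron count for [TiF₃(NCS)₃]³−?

1 unpaired electron

Ligand charges: each fluoride is −1; each isothiocyanate is −1. With an overall charge of −3 the titanium centre must be in the +3 oxidation state.
Group 4 minus oxidation state 3 gives a d¹ configuration.
In an octahedral field the d¹ configuration is t₂g¹e_g⁰ (only one arrangement possible), giving 1 unpaired electron.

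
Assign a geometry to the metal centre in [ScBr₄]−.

tetrahedral

Ligand charges: each bromide is −1. With an overall charge of −1 the scandium centre must be in the +3 oxidation state.
Scandium is a group-3 element; Sc(III) is therefore d⁰.
With 4 monodentate ligands the coordination number is 4.
A d⁰ ion has no crystal-field stabilisation preference between square planar and tetrahedral, so four ligands adopt the sterically favoured tetrahedral geometry.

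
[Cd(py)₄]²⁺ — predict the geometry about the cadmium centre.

tetrahedral

Ligand charges: pyridine is neutral. With an overall charge of +2 the cadmium centre must be in the +2 oxidation state.
Cd sits in group 12, so the d-electron count is 12 − 2 = 10.
With 4 monodentate ligands the coordination number is 4.
A d¹⁰ ion has no crystal-field stabilisation preference between square planar and tetrahedral, so four ligands adopt the sterically favoured tetrahedral geometry.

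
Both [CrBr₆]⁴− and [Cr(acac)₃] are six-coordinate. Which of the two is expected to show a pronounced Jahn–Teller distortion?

[CrBr₆]⁴−: Each bromide is −1; balancing the −4 overall charge requires Cr(II). Group 6 minus oxidation state 2 gives a d⁴ configuration. Bromide is a weak-field ligand for a first-row metal, so the complex is high-spin. The t₂g³e_g¹ (high-spin) configuration has an unevenly filled e_g set; the Jahn–Teller theorem predicts a tetragonal distortion (typically axial elongation) to lift the degeneracy.
[Cr(acac)₃]: Each acetylacetonate is −1; balancing the 0 overall charge requires Cr(III). Cr sits in group 6, so the d-electron count is 6 − 3 = 3. The d³ configuration leaves the e_g set evenly filled (or empty) — no strong Jahn–Teller driving force.

[CrBr₆]⁴−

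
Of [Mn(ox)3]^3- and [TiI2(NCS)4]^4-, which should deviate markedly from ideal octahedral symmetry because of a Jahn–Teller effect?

[Mn(ox)3]^3-

[Mn(ox)3]^3-: Summing ligand charges against the −3 overall charge gives an oxidation state of +3 for manganese. Group 7 minus oxidation state 3 gives a d⁴ configuration. Oxalate is a weak-field ligand for a first-row metal, so the complex is high-spin. The t₂g³e_g¹ (high-spin) configuration has an unevenly filled e_g set; the Jahn–Teller theorem predicts a tetragonal distortion (typically axial elongation) to lift the degeneracy.
[TiI2(NCS)4]^4-: Each iodide is −1; each isothiocyanate is −1; balancing the −4 overall charge requires Ti(II). Group 4 minus oxidation state 2 gives a d² configuration. The d² configuration leaves the e_g set evenly filled (or empty) — no strong Jahn–Teller driving force.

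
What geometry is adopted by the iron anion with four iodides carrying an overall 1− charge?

Ligand charges: each iodide is −1. With an overall charge of −1 the iron centre must be in the +3 oxidation state.
Iron is a group-8 element; Fe(III) is therefore d⁵.
Coordination number: 4.
Iodide is a weak-field ligand.
A high-spin d⁵ ion has zero CFSE in either geometry, so four ligands adopt the sterically favoured tetrahedral geometry.

tetrahedral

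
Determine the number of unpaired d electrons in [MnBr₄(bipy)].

Each bromide is −1; 2,2′-bipyridine is neutral; balancing the 0 overall charge requires Mn(IV).
Mn sits in group 7, so the d-electron count is 7 − 4 = 3.
Counting donor atoms: 4×bromide (monodentate) → 4 donors; 1×2,2′-bipyridine (bidentate) → 2 donors. Coordination number = 6.
In an octahedral field the d³ configuration is t₂g³e_g⁰ (only one arrangement possible), giving 3 unpaired electrons.

3 unpaired electrons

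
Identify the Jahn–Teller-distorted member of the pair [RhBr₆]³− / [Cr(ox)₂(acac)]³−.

[Cr(ox)₂(acac)]³−

[RhBr₆]³−: Summing ligand charges against the −3 overall charge gives an oxidation state of +3 for rhodium. Rhodium is a group-9 element; Rh(III) is therefore d⁶. A 4d ion has a large Δₒ and is invariably low-spin. The d⁶ configuration leaves the e_g set evenly filled (or empty) — no strong Jahn–Teller driving force.
[Cr(ox)₂(acac)]³−: Ligand charges: each oxalate is −2; each acetylacetonate is −1. With an overall charge of −3 the chromium centre must be in the +2 oxidation state. Cr sits in group 6, so the d-electron count is 6 − 2 = 4. Acetylacetonate and oxalate are weak-field ligands for a first-row metal, so the complex is high-spin. The t₂g³e_g¹ (high-spin) configuration has an unevenly filled e_g set; the Jahn–Teller theorem predicts a tetragonal distortion (typically axial elongation) to lift the degeneracy.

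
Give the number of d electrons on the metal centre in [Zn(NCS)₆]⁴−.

d10

Summing ligand charges against the −4 overall charge gives an oxidation state of +2 for zinc.
Zinc is a group-12 element; Zn(II) is therefore d¹⁰.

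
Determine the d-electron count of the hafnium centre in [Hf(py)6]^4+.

d⁰

Ligand charges: pyridine is neutral. With an overall charge of +4 the hafnium centre must be in the +4 oxidation state.
Hafnium is a group-4 element; Hf(IV) is therefore d⁰.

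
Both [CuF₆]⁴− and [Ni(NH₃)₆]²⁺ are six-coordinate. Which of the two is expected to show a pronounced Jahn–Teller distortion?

[CuF₆]⁴−

[CuF₆]⁴−: Each fluoride is −1; balancing the −4 overall charge requires Cu(II). Group 11 minus oxidation state 2 gives a d⁹ configuration. The t₂g⁶e_g³ configuration has an unevenly filled e_g set; the Jahn–Teller theorem predicts a tetragonal distortion (typically axial elongation) to lift the degeneracy.
[Ni(NH₃)₆]²⁺: Summing ligand charges against the +2 overall charge gives an oxidation state of +2 for nickel. Nickel is a group-10 element; Ni(II) is therefore d⁸. The d⁸ configuration leaves the e_g set evenly filled (or empty) — no strong Jahn–Teller driving force.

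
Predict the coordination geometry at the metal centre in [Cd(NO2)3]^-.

trigonal planar

Each nitro (N-bound nitrite) is −1; balancing the −1 overall charge requires Cd(II).
Cd sits in group 12, so the d-electron count is 12 − 2 = 10.
Coordination number: 3.
Three ligands around a d¹⁰ centre minimise repulsion in a trigonal-planar arrangement.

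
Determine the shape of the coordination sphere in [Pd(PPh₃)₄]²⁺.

square planar

Ligand charges: triphenylphosphine is neutral. With an overall charge of +2 the palladium centre must be in the +2 oxidation state.
Pd sits in group 10, so the d-electron count is 10 − 2 = 8.
With 4 monodentate ligands the coordination number is 4.
A 4d d⁸ ion has a large crystal-field splitting; square planar leaves the high-energy d_{x²−y²} orbital empty and maximises CFSE.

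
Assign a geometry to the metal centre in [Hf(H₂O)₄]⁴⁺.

Ligand charges: water is neutral. With an overall charge of +4 the hafnium centre must be in the +4 oxidation state.
Group 4 minus oxidation state 4 gives a d⁰ configuration.
Coordination number: 4.
A d⁰ ion has no crystal-field stabilisation preference between square planar and tetrahedral, so four ligands adopt the sterically favoured tetrahedral geometry.

tetrahedral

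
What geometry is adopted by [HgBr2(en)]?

Each bromide is −1; ethylenediamine is neutral; balancing the 0 overall charge requires Hg(II).
Mercury is a group-12 element; Hg(II) is therefore d¹⁰.
Counting donor atoms: 2×bromide (monodentate) → 2 donors; 1×ethylenediamine (bidentate) → 2 donors. Coordination number = 4.
A d¹⁰ ion has no crystal-field stabilisation preference between square planar and tetrahedral, so four ligands adopt the sterically favoured tetrahedral geometry.

tetrahedral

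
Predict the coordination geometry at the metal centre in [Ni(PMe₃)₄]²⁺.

Trimethylphosphine is neutral; balancing the +2 overall charge requires Ni(II).
Ni sits in group 10, so the d-electron count is 10 − 2 = 8.
Coordination number: 4.
Trimethylphosphine is a strong-field ligand (high in the spectrochemical series).
A 3d d⁸ ion with strong-field ligands gains enough CFSE to favour square planar over tetrahedral.

square planar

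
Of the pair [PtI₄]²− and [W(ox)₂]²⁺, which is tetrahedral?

For [PtI₄]²−: Ligand charges: each iodide is −1. With an overall charge of −2 the platinum centre must be in the +2 oxidation state. Pt sits in group 10, so the d-electron count is 10 − 2 = 8. A 5d d⁸ ion has a large crystal-field splitting; square planar leaves the high-energy d_{x²−y²} orbital empty and maximises CFSE. → square planar.
For [W(ox)₂]²⁺: Summing ligand charges against the +2 overall charge gives an oxidation state of +6 for tungsten. Group 6 minus oxidation state 6 gives a d⁰ configuration. A d⁰ ion has no crystal-field stabilisation preference between square planar and tetrahedral, so four ligands adopt the sterically favoured tetrahedral geometry. → tetrahedral.

[W(ox)₂]²⁺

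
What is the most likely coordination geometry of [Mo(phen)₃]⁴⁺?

Ligand charges: 1,10-phenanthroline is neutral. With an overall charge of +4 the molybdenum centre must be in the +4 oxidation state.
Mo sits in group 6, so the d-electron count is 6 − 4 = 2.
Counting donor atoms: 3×1,10-phenanthroline (bidentate) → 6 donors. Coordination number = 6.
Six donors around a single metal centre give an octahedral coordination sphere.

octahedral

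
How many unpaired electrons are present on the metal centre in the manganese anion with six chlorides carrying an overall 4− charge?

Summing ligand charges against the −4 overall charge gives an oxidation state of +2 for manganese.
Manganese is a group-7 element; Mn(II) is therefore d⁵.
The spin state decides the count: Chloride is a weak-field ligand for a first-row metal, so the complex is high-spin.
An octahedral high-spin d⁵ ion is t₂g³e_g², giving 5 unpaired electrons.

5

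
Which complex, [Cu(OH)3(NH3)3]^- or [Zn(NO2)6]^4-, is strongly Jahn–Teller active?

[Cu(OH)3(NH3)3]^-

[Cu(OH)3(NH3)3]^-: Summing ligand charges against the −1 overall charge gives an oxidation state of +2 for copper. Cu sits in group 11, so the d-electron count is 11 − 2 = 9. The t₂g⁶e_g³ configuration has an unevenly filled e_g set; the Jahn–Teller theorem predicts a tetragonal distortion (typically axial elongation) to lift the degeneracy.
[Zn(NO2)6]^4-: Each nitro (N-bound nitrite) is −1; balancing the −4 overall charge requires Zn(II). Group 12 minus oxidation state 2 gives a d¹⁰ configuration. The d¹⁰ configuration leaves the e_g set evenly filled (or empty) — no strong Jahn–Teller driving force.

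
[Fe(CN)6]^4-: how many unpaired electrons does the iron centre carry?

Summing ligand charges against the −4 overall charge gives an oxidation state of +2 for iron.
Iron is a group-8 element; Fe(II) is therefore d⁶.
The spin state decides the count: Cyanide is a strong-field ligand (high in the spectrochemical series) for a first-row metal, so the complex is low-spin.
An octahedral low-spin d⁶ ion is t₂g⁶e_g⁰, giving 0 unpaired electrons.

0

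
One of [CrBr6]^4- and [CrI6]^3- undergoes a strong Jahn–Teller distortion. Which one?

[CrBr6]^4-: Each bromide is −1; balancing the −4 overall charge requires Cr(II). Chromium is a group-6 element; Cr(II) is therefore d⁴. Bromide is a weak-field ligand for a first-row metal, so the complex is high-spin. The t₂g³e_g¹ (high-spin) configuration has an unevenly filled e_g set; the Jahn–Teller theorem predicts a tetragonal distortion (typically axial elongation) to lift the degeneracy.
[CrI6]^3-: Ligand charges: each iodide is −1. With an overall charge of −3 the chromium centre must be in the +3 oxidation state. Chromium is a group-6 element; Cr(III) is therefore d³. The d³ configuration leaves the e_g set evenly filled (or empty) — no strong Jahn–Teller driving force.

[CrBr6]^4-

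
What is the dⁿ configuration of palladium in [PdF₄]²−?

Summing ligand charges against the −2 overall charge gives an oxidation state of +2 for palladium.
Palladium is a group-10 element; Pd(II) is therefore d⁸.

d⁸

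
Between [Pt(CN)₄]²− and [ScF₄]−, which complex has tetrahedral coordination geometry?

[ScF₄]−

For [Pt(CN)₄]²−: Summing ligand charges against the −2 overall charge gives an oxidation state of +2 for platinum. Platinum is a group-10 element; Pt(II) is therefore d⁸. A 5d d⁸ ion has a large crystal-field splitting; square planar leaves the high-energy d_{x²−y²} orbital empty and maximises CFSE. → square planar.
For [ScF₄]−: Ligand charges: each fluoride is −1. With an overall charge of −1 the scandium centre must be in the +3 oxidation state. Scandium is a group-3 element; Sc(III) is therefore d⁰. A d⁰ ion has no crystal-field stabilisation preference between square planar and tetrahedral, so four ligands adopt the sterically favoured tetrahedral geometry. → tetrahedral.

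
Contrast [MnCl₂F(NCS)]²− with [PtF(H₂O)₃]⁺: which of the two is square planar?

[PtF(H₂O)₃]⁺

For [MnCl₂F(NCS)]²−: Each chloride is −1; each fluoride is −1; each isothiocyanate is −1; balancing the −2 overall charge requires Mn(II). Group 7 minus oxidation state 2 gives a d⁵ configuration. A high-spin d⁵ ion has zero CFSE in either geometry, so four ligands adopt the sterically favoured tetrahedral geometry. → tetrahedral.
For [PtF(H₂O)₃]⁺: Summing ligand charges against the +1 overall charge gives an oxidation state of +2 for platinum. Group 10 minus oxidation state 2 gives a d⁸ configuration. A 5d d⁸ ion has a large crystal-field splitting; square planar leaves the high-energy d_{x²−y²} orbital empty and maximises CFSE. → square planar.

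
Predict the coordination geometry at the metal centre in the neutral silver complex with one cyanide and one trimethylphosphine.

linear

Ligand charges: each cyanide is −1; trimethylphosphine is neutral. With an overall charge of 0 the silver centre must be in the +1 oxidation state.
Ag sits in group 11, so the d-electron count is 11 − 1 = 10.
Coordination number: 2.
A d¹⁰ ion with only two ligands adopts a linear arrangement (sp hybridisation; no CFSE preference).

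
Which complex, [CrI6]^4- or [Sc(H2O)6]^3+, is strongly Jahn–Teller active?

[CrI6]^4-: Each iodide is −1; balancing the −4 overall charge requires Cr(II). Chromium is a group-6 element; Cr(II) is therefore d⁴. Iodide is a weak-field ligand for a first-row metal, so the complex is high-spin. The t₂g³e_g¹ (high-spin) configuration has an unevenly filled e_g set; the Jahn–Teller theorem predicts a tetragonal distortion (typically axial elongation) to lift the degeneracy.
[Sc(H2O)6]^3+: Summing ligand charges against the +3 overall charge gives an oxidation state of +3 for scandium. Group 3 minus oxidation state 3 gives a d⁰ configuration. The d⁰ configuration leaves the e_g set evenly filled (or empty) — no strong Jahn–Teller driving force.

[CrI6]^4-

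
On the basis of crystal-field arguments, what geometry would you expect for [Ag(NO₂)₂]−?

linear

Ligand charges: each nitro (N-bound nitrite) is −1. With an overall charge of −1 the silver centre must be in the +1 oxidation state.
Ag sits in group 11, so the d-electron count is 11 − 1 = 10.
Coordination number: 2.
A d¹⁰ ion with only two ligands adopts a linear arrangement (sp hybridisation; no CFSE preference).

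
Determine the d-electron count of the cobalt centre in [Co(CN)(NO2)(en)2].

d⁷

Summing ligand charges against the 0 overall charge gives an oxidation state of +2 for cobalt.
Co sits in group 9, so the d-electron count is 9 − 2 = 7.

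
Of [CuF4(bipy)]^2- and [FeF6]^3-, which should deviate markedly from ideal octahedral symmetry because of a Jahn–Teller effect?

[CuF4(bipy)]^2-

[CuF4(bipy)]^2-: Summing ligand charges against the −2 overall charge gives an oxidation state of +2 for copper. Group 11 minus oxidation state 2 gives a d⁹ configuration. The t₂g⁶e_g³ configuration has an unevenly filled e_g set; the Jahn–Teller theorem predicts a tetragonal distortion (typically axial elongation) to lift the degeneracy.
[FeF6]^3-: Summing ligand charges against the −3 overall charge gives an oxidation state of +3 for iron. Group 8 minus oxidation state 3 gives a d⁵ configuration. Fluoride is a weak-field ligand for a first-row metal, so the complex is high-spin. The d⁵ configuration leaves the e_g set evenly filled (or empty) — no strong Jahn–Teller driving force.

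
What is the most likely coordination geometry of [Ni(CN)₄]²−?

square planar

Each cyanide is −1; balancing the −2 overall charge requires Ni(II).
Nickel is a group-10 element; Ni(II) is therefore d⁸.
Coordination number: 4.
Cyanide is a strong-field ligand (high in the spectrochemical series).
A 3d d⁸ ion with strong-field ligands gains enough CFSE to favour square planar over tetrahedral.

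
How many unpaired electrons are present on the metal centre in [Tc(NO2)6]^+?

0 unpaired electrons

Ligand charges: each nitro (N-bound nitrite) is −1. With an overall charge of +1 the technetium centre must be in the +7 oxidation state.
Tc sits in group 7, so the d-electron count is 7 − 7 = 0.
In an octahedral field the d⁰ configuration is t₂g⁰e_g⁰, giving 0 unpaired electrons.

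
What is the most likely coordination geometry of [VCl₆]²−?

octahedral

Summing ligand charges against the −2 overall charge gives an oxidation state of +4 for vanadium.
Vanadium is a group-5 element; V(IV) is therefore d¹.
With 6 monodentate ligands the coordination number is 6.
Six donors around a single metal centre give an octahedral coordination sphere.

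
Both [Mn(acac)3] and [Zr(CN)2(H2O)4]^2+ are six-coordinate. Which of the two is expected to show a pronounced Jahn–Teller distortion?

[Mn(acac)3]: Ligand charges: each acetylacetonate is −1. With an overall charge of 0 the manganese centre must be in the +3 oxidation state. Manganese is a group-7 element; Mn(III) is therefore d⁴. Acetylacetonate is a weak-field ligand for a first-row metal, so the complex is high-spin. The t₂g³e_g¹ (high-spin) configuration has an unevenly filled e_g set; the Jahn–Teller theorem predicts a tetragonal distortion (typically axial elongation) to lift the degeneracy.
[Zr(CN)2(H2O)4]^2+: Ligand charges: each cyanide is −1; water is neutral. With an overall charge of +2 the zirconium centre must be in the +4 oxidation state. Zr sits in group 4, so the d-electron count is 4 − 4 = 0. The d⁰ configuration leaves the e_g set evenly filled (or empty) — no strong Jahn–Teller driving force.

[Mn(acac)3]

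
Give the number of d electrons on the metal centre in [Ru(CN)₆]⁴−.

Ligand charges: each cyanide is −1. With an overall charge of −4 the ruthenium centre must be in the +2 oxidation state.
Ru sits in group 8, so the d-electron count is 8 − 2 = 6.

d6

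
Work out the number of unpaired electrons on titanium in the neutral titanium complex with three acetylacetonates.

1

Ligand charges: each acetylacetonate is −1. With an overall charge of 0 the titanium centre must be in the +3 oxidation state.
Group 4 minus oxidation state 3 gives a d¹ configuration.
Counting donor atoms: 3×acetylacetonate (bidentate) → 6 donors. Coordination number = 6.
In an octahedral field the d¹ configuration is t₂g¹e_g⁰ (only one arrangement possible), giving 1 unpaired electron.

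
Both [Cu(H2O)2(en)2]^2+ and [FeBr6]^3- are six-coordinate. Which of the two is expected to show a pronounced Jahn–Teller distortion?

[Cu(H2O)2(en)2]^2+: Water is neutral; ethylenediamine is neutral; balancing the +2 overall charge requires Cu(II). Group 11 minus oxidation state 2 gives a d⁹ configuration. The t₂g⁶e_g³ configuration has an unevenly filled e_g set; the Jahn–Teller theorem predicts a tetragonal distortion (typically axial elongation) to lift the degeneracy.
[FeBr6]^3-: Each bromide is −1; balancing the −3 overall charge requires Fe(III). Group 8 minus oxidation state 3 gives a d⁵ configuration. Bromide is a weak-field ligand for a first-row metal, so the complex is high-spin. The d⁵ configuration leaves the e_g set evenly filled (or empty) — no strong Jahn–Teller driving force.

[Cu(H2O)2(en)2]^2+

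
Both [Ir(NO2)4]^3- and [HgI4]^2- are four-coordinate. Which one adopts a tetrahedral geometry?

For [Ir(NO2)4]^3-: Each nitro (N-bound nitrite) is −1; balancing the −3 overall charge requires Ir(I). Group 9 minus oxidation state 1 gives a d⁸ configuration. A 5d d⁸ ion has a large crystal-field splitting; square planar leaves the high-energy d_{x²−y²} orbital empty and maximises CFSE. → square planar.
For [HgI4]^2-: Summing ligand charges against the −2 overall charge gives an oxidation state of +2 for mercury. Group 12 minus oxidation state 2 gives a d¹⁰ configuration. A d¹⁰ ion has no crystal-field stabilisation preference between square planar and tetrahedral, so four ligands adopt the sterically favoured tetrahedral geometry. → tetrahedral.

[HgI4]^2-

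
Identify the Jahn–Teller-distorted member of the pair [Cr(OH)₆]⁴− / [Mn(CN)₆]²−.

[Cr(OH)₆]⁴−

[Cr(OH)₆]⁴−: Ligand charges: each hydroxide is −1. With an overall charge of −4 the chromium centre must be in the +2 oxidation state. Cr sits in group 6, so the d-electron count is 6 − 2 = 4. Hydroxide is a weak-field ligand for a first-row metal, so the complex is high-spin. The t₂g³e_g¹ (high-spin) configuration has an unevenly filled e_g set; the Jahn–Teller theorem predicts a tetragonal distortion (typically axial elongation) to lift the degeneracy.
[Mn(CN)₆]²−: Each cyanide is −1; balancing the −2 overall charge requires Mn(IV). Group 7 minus oxidation state 4 gives a d³ configuration. The d³ configuration leaves the e_g set evenly filled (or empty) — no strong Jahn–Teller driving force.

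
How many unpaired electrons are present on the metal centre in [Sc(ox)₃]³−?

Ligand charges: each oxalate is −2. With an overall charge of −3 the scandium centre must be in the +3 oxidation state.
Scandium is a group-3 element; Sc(III) is therefore d⁰.
Counting donor atoms: 3×oxalate (bidentate) → 6 donors. Coordination number = 6.
In an octahedral field the d⁰ configuration is t₂g⁰e_g⁰, giving 0 unpaired electrons.

0 unpaired electrons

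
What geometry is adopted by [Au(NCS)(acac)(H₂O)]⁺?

square planar

Summing ligand charges against the +1 overall charge gives an oxidation state of +3 for gold.
Gold is a group-11 element; Au(III) is therefore d⁸.
Counting donor atoms: 1×isothiocyanate (monodentate) → 1 donor; 1×acetylacetonate (bidentate) → 2 donors; 1×water (monodentate) → 1 donor. Coordination number = 4.
A 5d d⁸ ion has a large crystal-field splitting; square planar leaves the high-energy d_{x²−y²} orbital empty and maximises CFSE.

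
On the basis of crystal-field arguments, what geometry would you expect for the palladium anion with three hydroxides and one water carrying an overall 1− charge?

square planar

Each hydroxide is −1; water is neutral; balancing the −1 overall charge requires Pd(II).
Palladium is a group-10 element; Pd(II) is therefore d⁸.
Coordination number: 4.
A 4d d⁸ ion has a large crystal-field splitting; square planar leaves the high-energy d_{x²−y²} orbital empty and maximises CFSE.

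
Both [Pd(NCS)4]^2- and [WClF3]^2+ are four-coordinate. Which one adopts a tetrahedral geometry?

[WClF3]^2+

For [Pd(NCS)4]^2-: Summing ligand charges against the −2 overall charge gives an oxidation state of +2 for palladium. Group 10 minus oxidation state 2 gives a d⁸ configuration. A 4d d⁸ ion has a large crystal-field splitting; square planar leaves the high-energy d_{x²−y²} orbital empty and maximises CFSE. → square planar.
For [WClF3]^2+: Summing ligand charges against the +2 overall charge gives an oxidation state of +6 for tungsten. W sits in group 6, so the d-electron count is 6 − 6 = 0. A d⁰ ion has no crystal-field stabilisation preference between square planar and tetrahedral, so four ligands adopt the sterically favoured tetrahedral geometry. → tetrahedral.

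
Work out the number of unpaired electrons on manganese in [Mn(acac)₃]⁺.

Ligand charges: each acetylacetonate is −1. With an overall charge of +1 the manganese centre must be in the +4 oxidation state.
Manganese is a group-7 element; Mn(IV) is therefore d³.
Counting donor atoms: 3×acetylacetonate (bidentate) → 6 donors. Coordination number = 6.
In an octahedral field the d³ configuration is t₂g³e_g⁰ (only one arrangement possible), giving 3 unpaired electrons.

3 unpaired electrons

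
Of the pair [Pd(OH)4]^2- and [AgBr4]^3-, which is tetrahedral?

For [Pd(OH)4]^2-: Each hydroxide is −1; balancing the −2 overall charge requires Pd(II). Pd sits in group 10, so the d-electron count is 10 − 2 = 8. A 4d d⁸ ion has a large crystal-field splitting; square planar leaves the high-energy d_{x²−y²} orbital empty and maximises CFSE. → square planar.
For [AgBr4]^3-: Each bromide is −1; balancing the −3 overall charge requires Ag(I). Silver is a group-11 element; Ag(I) is therefore d¹⁰. A d¹⁰ ion has no crystal-field stabilisation preference between square planar and tetrahedral, so four ligands adopt the sterically favoured tetrahedral geometry. → tetrahedral.

[AgBr4]^3-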